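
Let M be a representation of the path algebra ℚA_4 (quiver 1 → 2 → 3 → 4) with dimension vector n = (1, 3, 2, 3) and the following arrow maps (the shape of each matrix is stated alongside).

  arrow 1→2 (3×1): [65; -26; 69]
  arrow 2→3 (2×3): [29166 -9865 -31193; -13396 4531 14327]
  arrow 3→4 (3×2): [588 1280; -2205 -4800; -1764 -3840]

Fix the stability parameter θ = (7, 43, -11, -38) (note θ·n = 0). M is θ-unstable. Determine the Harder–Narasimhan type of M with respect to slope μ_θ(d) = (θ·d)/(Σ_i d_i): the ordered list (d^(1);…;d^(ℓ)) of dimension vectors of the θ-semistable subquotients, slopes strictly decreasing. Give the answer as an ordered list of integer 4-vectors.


Via rank(M_{q-1}∘⋯∘M_p): M ≅ I[1,4], I[2,2], I[2,3], I[4,4]^2.
μ_θ-semistable layers: μ^(1)=43; μ^(2)=16; μ^(3)=1/4; μ^(4)=-38

((0, 1, 0, 0); (0, 1, 1, 0); (1, 1, 1, 1); (0, 0, 0, 2))


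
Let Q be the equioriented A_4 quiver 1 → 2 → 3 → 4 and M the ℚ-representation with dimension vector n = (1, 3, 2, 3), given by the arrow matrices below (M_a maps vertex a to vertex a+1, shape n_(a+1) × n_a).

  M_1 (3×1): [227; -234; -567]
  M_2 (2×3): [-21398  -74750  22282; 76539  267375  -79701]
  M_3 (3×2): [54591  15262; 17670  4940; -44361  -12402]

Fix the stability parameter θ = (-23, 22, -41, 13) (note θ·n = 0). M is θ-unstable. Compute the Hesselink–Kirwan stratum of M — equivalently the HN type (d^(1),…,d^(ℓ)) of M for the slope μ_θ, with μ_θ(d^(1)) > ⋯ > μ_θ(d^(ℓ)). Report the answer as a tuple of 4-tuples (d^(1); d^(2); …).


Interval decomposition of M: I[1,3], I[2,2]^2, I[3,4], I[4,4]^2.
HN type (ℓ=5): μ^(1)=22; μ^(2)=13; μ^(3)=-19/2; μ^(4)=-23; μ^(5)=-41

((0, 2, 0, 0); (0, 0, 0, 3); (0, 1, 1, 0); (1, 0, 0, 0); (0, 0, 1, 0))


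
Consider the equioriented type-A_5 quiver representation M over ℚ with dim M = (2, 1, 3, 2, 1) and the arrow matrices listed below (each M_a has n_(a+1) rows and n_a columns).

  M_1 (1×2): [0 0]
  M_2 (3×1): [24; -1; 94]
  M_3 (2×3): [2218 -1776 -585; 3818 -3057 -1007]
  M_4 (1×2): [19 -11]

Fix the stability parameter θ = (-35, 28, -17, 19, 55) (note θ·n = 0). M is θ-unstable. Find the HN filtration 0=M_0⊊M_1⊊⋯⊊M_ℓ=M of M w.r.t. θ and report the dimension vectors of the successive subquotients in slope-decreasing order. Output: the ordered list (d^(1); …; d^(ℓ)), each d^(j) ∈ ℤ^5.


Interval decomposition of M: I[1,1]^2, I[2,5], I[3,3], I[3,4].
HN type (ℓ=5): μ^(1)=55; μ^(2)=19; μ^(3)=11/2; μ^(4)=-17; μ^(5)=-35

((0, 0, 0, 0, 1); (0, 0, 0, 2, 0); (0, 1, 1, 0, 0); (0, 0, 2, 0, 0); (2, 0, 0, 0, 0))


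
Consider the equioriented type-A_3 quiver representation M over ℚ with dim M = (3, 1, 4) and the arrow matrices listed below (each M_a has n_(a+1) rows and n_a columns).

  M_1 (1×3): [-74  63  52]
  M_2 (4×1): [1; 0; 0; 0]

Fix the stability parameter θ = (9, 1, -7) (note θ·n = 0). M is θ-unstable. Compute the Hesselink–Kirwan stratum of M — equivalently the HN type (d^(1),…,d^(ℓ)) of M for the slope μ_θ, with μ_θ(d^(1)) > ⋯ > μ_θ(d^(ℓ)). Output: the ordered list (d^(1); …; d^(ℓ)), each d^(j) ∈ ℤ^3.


Barcode: M ≅ I[1,1]^2, I[1,3], I[3,3]^3. HN layers by μ_θ (3 steps, strictly decreasing):
  μ^(1)=9; μ^(2)=1; μ^(3)=-7

((2, 0, 0); (1, 1, 1); (0, 0, 3))


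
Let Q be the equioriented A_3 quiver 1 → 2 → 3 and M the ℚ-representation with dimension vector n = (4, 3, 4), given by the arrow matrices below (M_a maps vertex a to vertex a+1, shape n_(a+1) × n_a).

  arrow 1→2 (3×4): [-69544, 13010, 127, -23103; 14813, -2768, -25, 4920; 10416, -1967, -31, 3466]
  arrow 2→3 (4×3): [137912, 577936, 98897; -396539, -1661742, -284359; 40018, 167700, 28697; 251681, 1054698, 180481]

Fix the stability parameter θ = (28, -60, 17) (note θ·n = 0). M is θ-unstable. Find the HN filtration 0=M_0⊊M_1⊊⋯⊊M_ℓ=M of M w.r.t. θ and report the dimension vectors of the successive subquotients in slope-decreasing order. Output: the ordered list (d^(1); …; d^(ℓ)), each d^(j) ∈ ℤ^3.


Interval decomposition of M: I[1,1], I[1,2], I[1,3]^2, I[3,3]^2.
HN type (ℓ=3): μ^(1)=28; μ^(2)=17; μ^(3)=-16

((1, 0, 0); (0, 0, 4); (3, 3, 0))


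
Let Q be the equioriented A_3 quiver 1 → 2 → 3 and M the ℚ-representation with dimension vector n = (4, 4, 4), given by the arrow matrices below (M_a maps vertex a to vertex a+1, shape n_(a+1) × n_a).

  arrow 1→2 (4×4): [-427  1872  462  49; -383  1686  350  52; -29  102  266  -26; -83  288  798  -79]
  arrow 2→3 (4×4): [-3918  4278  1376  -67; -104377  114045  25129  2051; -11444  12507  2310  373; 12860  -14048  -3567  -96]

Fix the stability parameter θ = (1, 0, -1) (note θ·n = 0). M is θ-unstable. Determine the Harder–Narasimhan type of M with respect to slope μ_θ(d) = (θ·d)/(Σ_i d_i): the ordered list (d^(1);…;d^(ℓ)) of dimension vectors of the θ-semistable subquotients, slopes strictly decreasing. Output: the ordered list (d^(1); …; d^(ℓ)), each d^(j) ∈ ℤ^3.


Via rank(M_{q-1}∘⋯∘M_p): M ≅ I[1,1]^2, I[1,3]^2, I[2,3]^2.
μ_θ-semistable layers: μ^(1)=1; μ^(2)=0; μ^(3)=-1/2

((2, 0, 0); (2, 2, 2); (0, 2, 2))


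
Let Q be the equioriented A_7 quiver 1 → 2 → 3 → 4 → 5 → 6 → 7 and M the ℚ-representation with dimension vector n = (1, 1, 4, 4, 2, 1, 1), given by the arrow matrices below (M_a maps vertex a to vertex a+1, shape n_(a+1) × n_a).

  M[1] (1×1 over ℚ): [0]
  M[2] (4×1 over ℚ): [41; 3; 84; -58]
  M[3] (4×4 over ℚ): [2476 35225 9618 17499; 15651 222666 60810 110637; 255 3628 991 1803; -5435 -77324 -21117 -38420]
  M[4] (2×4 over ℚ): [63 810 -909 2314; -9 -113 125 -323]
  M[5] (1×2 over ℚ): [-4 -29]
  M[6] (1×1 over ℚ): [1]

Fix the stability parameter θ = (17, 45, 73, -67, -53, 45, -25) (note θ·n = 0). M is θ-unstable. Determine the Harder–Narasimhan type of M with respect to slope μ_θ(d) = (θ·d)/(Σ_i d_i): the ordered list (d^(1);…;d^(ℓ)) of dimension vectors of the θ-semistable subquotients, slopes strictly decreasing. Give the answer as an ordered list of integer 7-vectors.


Interval decomposition of M: I[1,1], I[2,7], I[3,4]^2, I[3,5].
HN type (ℓ=5): μ^(1)=17; μ^(2)=10; μ^(3)=3; μ^(4)=-1/2; μ^(5)=-47/3

((1, 0, 0, 0, 0, 0, 0); (0, 0, 0, 0, 0, 1, 1); (0, 0, 2, 2, 0, 0, 0); (0, 1, 1, 1, 1, 0, 0); (0, 0, 1, 1, 1, 0, 0))


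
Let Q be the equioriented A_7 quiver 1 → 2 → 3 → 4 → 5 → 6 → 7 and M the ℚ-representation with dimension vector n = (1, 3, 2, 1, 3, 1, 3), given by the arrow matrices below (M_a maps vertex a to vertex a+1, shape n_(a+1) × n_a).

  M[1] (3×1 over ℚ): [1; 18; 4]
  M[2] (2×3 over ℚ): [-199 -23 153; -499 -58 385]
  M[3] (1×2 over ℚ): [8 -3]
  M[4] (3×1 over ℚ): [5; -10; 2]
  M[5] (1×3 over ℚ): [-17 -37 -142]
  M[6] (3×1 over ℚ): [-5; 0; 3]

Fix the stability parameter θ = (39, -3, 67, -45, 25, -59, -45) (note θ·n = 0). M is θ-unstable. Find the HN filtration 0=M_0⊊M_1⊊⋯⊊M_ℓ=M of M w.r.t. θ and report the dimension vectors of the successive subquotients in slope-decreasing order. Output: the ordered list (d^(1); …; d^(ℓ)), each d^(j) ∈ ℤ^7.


Interval decomposition of M: I[1,7], I[2,2], I[2,3], I[5,5]^2, I[7,7]^2.
HN type (ℓ=4): μ^(1)=67; μ^(2)=25; μ^(3)=-3; μ^(4)=-45

((0, 0, 1, 0, 0, 0, 0); (0, 0, 0, 0, 2, 0, 0); (1, 3, 1, 1, 1, 1, 1); (0, 0, 0, 0, 0, 0, 2))


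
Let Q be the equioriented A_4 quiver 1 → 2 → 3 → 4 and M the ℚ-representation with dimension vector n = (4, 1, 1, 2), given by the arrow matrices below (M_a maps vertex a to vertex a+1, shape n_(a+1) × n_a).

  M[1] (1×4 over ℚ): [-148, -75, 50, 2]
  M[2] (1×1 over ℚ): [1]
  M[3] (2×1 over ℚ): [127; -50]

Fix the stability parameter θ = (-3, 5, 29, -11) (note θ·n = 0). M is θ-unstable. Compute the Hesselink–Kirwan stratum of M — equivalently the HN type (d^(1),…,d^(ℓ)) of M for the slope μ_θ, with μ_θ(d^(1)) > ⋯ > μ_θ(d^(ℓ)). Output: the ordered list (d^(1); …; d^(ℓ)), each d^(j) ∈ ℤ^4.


Barcode: M ≅ I[1,1]^3, I[1,4], I[4,4]. HN layers by μ_θ (4 steps, strictly decreasing):
  μ^(1)=9; μ^(2)=5; μ^(3)=-3; μ^(4)=-11

((0, 0, 1, 1); (0, 1, 0, 0); (4, 0, 0, 0); (0, 0, 0, 1))


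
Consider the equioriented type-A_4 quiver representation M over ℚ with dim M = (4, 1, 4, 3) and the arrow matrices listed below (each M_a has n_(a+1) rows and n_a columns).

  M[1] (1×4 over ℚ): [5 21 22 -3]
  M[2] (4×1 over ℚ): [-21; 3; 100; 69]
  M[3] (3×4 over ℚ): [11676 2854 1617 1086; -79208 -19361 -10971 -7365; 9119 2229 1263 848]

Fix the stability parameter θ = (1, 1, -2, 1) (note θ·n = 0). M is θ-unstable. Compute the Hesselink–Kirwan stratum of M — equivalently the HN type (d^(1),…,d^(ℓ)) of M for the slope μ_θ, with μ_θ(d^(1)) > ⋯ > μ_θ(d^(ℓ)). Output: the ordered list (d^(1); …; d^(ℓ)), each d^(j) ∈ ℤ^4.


Via rank(M_{q-1}∘⋯∘M_p): M ≅ I[1,1]^3, I[1,3], I[3,4]^3.
μ_θ-semistable layers: μ^(1)=1; μ^(2)=0; μ^(3)=-2

((3, 0, 0, 3); (1, 1, 1, 0); (0, 0, 3, 0))


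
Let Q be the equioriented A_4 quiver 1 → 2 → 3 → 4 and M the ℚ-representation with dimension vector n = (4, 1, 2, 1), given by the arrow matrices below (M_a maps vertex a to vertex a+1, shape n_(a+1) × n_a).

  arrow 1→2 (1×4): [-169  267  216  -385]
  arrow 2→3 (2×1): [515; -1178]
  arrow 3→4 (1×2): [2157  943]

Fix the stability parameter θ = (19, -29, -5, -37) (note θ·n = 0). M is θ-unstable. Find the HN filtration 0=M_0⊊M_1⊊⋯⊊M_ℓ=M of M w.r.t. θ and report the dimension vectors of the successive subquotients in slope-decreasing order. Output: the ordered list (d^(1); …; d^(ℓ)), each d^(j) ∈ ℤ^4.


Interval decomposition of M: I[1,1]^3, I[1,4], I[3,3].
HN type (ℓ=3): μ^(1)=19; μ^(2)=-5; μ^(3)=-13

((3, 0, 0, 0); (0, 0, 1, 0); (1, 1, 1, 1))


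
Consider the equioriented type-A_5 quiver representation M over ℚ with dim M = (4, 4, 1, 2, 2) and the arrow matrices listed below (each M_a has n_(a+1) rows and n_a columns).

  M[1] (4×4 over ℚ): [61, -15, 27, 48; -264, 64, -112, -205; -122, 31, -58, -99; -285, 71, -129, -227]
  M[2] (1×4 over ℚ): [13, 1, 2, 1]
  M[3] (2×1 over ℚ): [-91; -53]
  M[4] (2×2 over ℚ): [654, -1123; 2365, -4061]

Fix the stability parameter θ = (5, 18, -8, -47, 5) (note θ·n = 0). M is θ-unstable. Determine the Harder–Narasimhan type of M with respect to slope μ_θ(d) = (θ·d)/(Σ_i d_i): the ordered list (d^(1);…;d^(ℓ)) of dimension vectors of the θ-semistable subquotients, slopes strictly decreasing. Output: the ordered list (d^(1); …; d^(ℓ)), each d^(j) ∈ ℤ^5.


Barcode: M ≅ I[1,2]^3, I[1,5], I[4,5]. HN layers by μ_θ (4 steps, strictly decreasing):
  μ^(1)=18; μ^(2)=5; μ^(3)=-8; μ^(4)=-47

((0, 3, 0, 0, 0); (3, 0, 0, 0, 2); (1, 1, 1, 1, 0); (0, 0, 0, 1, 0))


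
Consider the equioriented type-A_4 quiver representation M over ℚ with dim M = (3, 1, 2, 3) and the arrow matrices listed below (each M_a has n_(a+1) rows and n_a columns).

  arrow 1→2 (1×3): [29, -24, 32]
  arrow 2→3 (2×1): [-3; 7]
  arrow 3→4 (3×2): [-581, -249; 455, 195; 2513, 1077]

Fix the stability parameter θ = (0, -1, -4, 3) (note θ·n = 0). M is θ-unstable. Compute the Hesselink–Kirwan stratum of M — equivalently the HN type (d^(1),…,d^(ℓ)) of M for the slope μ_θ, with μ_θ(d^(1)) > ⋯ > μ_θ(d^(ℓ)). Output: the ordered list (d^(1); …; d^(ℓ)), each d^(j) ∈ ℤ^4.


Interval decomposition of M: I[1,1]^2, I[1,3], I[3,4], I[4,4]^2.
HN type (ℓ=4): μ^(1)=3; μ^(2)=0; μ^(3)=-5/3; μ^(4)=-4

((0, 0, 0, 3); (2, 0, 0, 0); (1, 1, 1, 0); (0, 0, 1, 0))


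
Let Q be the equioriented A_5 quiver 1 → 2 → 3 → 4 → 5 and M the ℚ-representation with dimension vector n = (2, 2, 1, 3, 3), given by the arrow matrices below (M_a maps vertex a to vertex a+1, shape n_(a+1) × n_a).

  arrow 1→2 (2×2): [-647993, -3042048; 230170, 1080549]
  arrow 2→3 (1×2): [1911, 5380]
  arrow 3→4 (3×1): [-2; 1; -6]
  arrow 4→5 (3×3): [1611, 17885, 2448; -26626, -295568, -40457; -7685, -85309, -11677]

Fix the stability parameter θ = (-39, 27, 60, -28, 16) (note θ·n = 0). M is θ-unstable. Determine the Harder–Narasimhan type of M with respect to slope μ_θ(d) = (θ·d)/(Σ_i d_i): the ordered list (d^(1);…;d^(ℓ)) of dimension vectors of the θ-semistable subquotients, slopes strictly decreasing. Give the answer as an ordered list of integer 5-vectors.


Via rank(M_{q-1}∘⋯∘M_p): M ≅ I[1,2], I[1,5], I[4,4], I[4,5], I[5,5].
μ_θ-semistable layers: μ^(1)=27; μ^(2)=75/4; μ^(3)=16; μ^(4)=-28; μ^(5)=-39

((0, 1, 0, 0, 0); (0, 1, 1, 1, 1); (0, 0, 0, 0, 2); (0, 0, 0, 2, 0); (2, 0, 0, 0, 0))


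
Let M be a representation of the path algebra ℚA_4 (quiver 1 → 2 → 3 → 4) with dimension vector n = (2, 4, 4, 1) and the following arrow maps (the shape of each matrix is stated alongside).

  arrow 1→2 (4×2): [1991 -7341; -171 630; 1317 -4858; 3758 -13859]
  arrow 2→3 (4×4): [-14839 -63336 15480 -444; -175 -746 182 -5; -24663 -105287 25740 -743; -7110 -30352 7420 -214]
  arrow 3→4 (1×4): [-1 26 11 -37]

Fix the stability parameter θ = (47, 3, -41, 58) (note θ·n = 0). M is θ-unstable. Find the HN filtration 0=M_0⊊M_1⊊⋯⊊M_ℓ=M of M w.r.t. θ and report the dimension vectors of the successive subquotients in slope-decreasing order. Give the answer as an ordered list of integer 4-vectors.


Barcode: M ≅ I[1,3], I[1,4], I[2,2], I[2,3], I[3,3]. HN layers by μ_θ (4 steps, strictly decreasing):
  μ^(1)=58; μ^(2)=3; μ^(3)=-19; μ^(4)=-41

((0, 0, 0, 1); (2, 3, 2, 0); (0, 1, 1, 0); (0, 0, 1, 0))


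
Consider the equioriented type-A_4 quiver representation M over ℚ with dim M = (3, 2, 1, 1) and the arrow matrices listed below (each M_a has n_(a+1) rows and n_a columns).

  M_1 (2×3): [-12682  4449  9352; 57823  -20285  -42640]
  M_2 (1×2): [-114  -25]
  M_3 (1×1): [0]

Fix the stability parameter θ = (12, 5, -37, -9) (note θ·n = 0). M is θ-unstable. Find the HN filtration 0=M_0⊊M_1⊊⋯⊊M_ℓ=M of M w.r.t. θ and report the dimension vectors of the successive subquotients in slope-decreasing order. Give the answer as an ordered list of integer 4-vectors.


Barcode: M ≅ I[1,1], I[1,2], I[1,3], I[4,4]. HN layers by μ_θ (4 steps, strictly decreasing):
  μ^(1)=12; μ^(2)=17/2; μ^(3)=-20/3; μ^(4)=-9

((1, 0, 0, 0); (1, 1, 0, 0); (1, 1, 1, 0); (0, 0, 0, 1))


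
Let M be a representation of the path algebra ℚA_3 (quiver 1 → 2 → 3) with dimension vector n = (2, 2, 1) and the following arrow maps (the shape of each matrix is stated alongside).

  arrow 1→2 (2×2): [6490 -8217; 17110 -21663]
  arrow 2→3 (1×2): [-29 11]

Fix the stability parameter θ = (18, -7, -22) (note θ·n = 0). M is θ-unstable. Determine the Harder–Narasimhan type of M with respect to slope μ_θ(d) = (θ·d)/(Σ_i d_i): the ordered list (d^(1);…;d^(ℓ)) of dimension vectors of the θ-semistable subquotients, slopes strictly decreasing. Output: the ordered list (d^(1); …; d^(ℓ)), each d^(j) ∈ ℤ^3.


Via rank(M_{q-1}∘⋯∘M_p): M ≅ I[1,1], I[1,2], I[2,3].
μ_θ-semistable layers: μ^(1)=18; μ^(2)=11/2; μ^(3)=-29/2

((1, 0, 0); (1, 1, 0); (0, 1, 1))


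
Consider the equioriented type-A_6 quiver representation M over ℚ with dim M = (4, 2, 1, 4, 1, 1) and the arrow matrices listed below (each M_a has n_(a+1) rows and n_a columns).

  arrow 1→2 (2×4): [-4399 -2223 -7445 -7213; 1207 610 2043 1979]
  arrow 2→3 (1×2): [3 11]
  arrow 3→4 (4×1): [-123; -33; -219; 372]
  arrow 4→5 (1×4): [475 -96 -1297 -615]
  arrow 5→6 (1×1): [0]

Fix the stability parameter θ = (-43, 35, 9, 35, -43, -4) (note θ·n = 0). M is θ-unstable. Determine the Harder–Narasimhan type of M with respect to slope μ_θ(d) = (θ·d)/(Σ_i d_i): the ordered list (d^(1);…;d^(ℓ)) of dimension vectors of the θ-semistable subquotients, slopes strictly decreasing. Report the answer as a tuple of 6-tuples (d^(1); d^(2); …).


Via rank(M_{q-1}∘⋯∘M_p): M ≅ I[1,1]^2, I[1,2], I[1,5], I[4,4]^3, I[6,6].
μ_θ-semistable layers: μ^(1)=35; μ^(2)=9; μ^(3)=-4; μ^(4)=-43

((0, 1, 0, 3, 0, 0); (0, 1, 1, 1, 1, 0); (0, 0, 0, 0, 0, 1); (4, 0, 0, 0, 0, 0))


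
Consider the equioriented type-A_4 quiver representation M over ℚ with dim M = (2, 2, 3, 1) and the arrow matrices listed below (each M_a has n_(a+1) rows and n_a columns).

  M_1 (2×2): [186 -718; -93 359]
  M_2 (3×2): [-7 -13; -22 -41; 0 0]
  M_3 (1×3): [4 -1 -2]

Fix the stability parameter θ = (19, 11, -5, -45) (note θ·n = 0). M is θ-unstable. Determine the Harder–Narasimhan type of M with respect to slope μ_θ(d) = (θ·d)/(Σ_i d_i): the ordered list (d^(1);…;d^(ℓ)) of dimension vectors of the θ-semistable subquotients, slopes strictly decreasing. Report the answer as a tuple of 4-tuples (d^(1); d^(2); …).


Barcode: M ≅ I[1,1], I[1,4], I[2,3], I[3,3]. HN layers by μ_θ (3 steps, strictly decreasing):
  μ^(1)=19; μ^(2)=3; μ^(3)=-5

((1, 0, 0, 0); (0, 1, 1, 0); (1, 1, 2, 1))


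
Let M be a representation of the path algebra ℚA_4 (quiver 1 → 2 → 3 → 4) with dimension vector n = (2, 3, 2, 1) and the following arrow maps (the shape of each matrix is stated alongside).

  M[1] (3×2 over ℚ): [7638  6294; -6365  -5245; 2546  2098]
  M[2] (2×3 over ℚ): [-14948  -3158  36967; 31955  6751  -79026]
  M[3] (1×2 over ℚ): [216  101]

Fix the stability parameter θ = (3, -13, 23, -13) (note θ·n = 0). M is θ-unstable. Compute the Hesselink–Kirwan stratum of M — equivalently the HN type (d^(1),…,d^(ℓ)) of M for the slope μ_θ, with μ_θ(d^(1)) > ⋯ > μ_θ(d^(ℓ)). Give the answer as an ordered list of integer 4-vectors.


Via rank(M_{q-1}∘⋯∘M_p): M ≅ I[1,1], I[1,4], I[2,2], I[2,3].
μ_θ-semistable layers: μ^(1)=23; μ^(2)=5; μ^(3)=3; μ^(4)=-5; μ^(5)=-13

((0, 0, 1, 0); (0, 0, 1, 1); (1, 0, 0, 0); (1, 1, 0, 0); (0, 2, 0, 0))


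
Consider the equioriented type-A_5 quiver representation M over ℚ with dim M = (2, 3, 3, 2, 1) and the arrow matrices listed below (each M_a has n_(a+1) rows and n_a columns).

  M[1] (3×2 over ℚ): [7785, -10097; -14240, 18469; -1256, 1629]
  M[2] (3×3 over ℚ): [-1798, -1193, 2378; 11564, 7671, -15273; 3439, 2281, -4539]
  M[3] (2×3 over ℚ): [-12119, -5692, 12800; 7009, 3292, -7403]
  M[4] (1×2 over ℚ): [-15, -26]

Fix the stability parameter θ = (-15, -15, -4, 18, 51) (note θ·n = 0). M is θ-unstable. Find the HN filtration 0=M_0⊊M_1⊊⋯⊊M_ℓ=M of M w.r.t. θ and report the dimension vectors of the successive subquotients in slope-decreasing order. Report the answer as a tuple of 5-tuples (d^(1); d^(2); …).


Barcode: M ≅ I[1,4], I[1,5], I[2,3]. HN layers by μ_θ (4 steps, strictly decreasing):
  μ^(1)=51; μ^(2)=18; μ^(3)=-4; μ^(4)=-15

((0, 0, 0, 0, 1); (0, 0, 0, 2, 0); (0, 0, 3, 0, 0); (2, 3, 0, 0, 0))


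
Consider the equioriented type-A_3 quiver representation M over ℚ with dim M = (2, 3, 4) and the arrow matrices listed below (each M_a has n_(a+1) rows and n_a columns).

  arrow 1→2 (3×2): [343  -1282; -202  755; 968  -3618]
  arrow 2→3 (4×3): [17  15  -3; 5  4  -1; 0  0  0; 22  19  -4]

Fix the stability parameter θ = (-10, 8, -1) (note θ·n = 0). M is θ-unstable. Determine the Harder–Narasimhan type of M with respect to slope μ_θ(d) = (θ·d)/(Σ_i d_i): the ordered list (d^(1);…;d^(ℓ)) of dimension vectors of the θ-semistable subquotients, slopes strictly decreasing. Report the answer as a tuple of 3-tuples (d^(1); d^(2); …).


Barcode: M ≅ I[1,3]^2, I[2,2], I[3,3]^2. HN layers by μ_θ (4 steps, strictly decreasing):
  μ^(1)=8; μ^(2)=7/2; μ^(3)=-1; μ^(4)=-10

((0, 1, 0); (0, 2, 2); (0, 0, 2); (2, 0, 0))


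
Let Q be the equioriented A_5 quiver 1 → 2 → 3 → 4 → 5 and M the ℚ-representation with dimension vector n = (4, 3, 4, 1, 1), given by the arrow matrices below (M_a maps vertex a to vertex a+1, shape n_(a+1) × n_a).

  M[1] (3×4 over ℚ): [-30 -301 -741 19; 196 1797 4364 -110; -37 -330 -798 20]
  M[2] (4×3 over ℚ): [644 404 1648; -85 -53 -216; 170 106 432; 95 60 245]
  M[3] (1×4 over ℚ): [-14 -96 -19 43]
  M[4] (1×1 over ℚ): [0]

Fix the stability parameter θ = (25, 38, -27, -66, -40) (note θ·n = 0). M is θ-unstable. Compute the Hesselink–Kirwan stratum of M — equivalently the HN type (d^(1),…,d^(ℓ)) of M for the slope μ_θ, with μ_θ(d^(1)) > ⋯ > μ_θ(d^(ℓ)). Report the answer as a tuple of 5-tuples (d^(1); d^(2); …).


Interval decomposition of M: I[1,1], I[1,2], I[1,3], I[1,4], I[3,3]^2, I[5,5].
HN type (ℓ=6): μ^(1)=38; μ^(2)=25; μ^(3)=12; μ^(4)=-15/2; μ^(5)=-27; μ^(6)=-40

((0, 1, 0, 0, 0); (2, 0, 0, 0, 0); (1, 1, 1, 0, 0); (1, 1, 1, 1, 0); (0, 0, 2, 0, 0); (0, 0, 0, 0, 1))


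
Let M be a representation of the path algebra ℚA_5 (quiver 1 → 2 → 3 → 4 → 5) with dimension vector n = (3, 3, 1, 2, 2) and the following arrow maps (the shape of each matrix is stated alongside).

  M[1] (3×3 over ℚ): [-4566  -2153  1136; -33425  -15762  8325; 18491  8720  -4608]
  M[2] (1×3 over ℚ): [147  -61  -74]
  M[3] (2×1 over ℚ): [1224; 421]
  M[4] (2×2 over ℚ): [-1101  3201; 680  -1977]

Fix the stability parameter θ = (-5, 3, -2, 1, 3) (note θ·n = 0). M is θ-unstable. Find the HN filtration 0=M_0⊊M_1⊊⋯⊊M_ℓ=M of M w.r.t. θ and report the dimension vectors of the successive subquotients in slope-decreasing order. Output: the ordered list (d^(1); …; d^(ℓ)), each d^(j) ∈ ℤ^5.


Via rank(M_{q-1}∘⋯∘M_p): M ≅ I[1,2]^2, I[1,5], I[4,5].
μ_θ-semistable layers: μ^(1)=3; μ^(2)=1; μ^(3)=1/2; μ^(4)=-5

((0, 2, 0, 0, 2); (0, 0, 0, 2, 0); (0, 1, 1, 0, 0); (3, 0, 0, 0, 0))


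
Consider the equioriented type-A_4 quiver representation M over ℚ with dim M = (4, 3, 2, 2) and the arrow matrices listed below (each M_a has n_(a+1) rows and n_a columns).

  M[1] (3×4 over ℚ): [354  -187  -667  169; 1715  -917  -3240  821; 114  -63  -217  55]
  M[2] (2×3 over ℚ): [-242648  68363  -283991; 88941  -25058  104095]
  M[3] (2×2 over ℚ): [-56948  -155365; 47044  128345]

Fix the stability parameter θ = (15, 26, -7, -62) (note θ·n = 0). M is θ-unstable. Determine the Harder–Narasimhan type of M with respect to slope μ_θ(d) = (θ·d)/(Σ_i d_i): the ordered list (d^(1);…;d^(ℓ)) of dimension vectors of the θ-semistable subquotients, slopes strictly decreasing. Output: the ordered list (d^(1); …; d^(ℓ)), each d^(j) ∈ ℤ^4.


Interval decomposition of M: I[1,1], I[1,2], I[1,3], I[1,4], I[4,4].
HN type (ℓ=5): μ^(1)=26; μ^(2)=15; μ^(3)=34/3; μ^(4)=-7; μ^(5)=-62

((0, 1, 0, 0); (2, 0, 0, 0); (1, 1, 1, 0); (1, 1, 1, 1); (0, 0, 0, 1))


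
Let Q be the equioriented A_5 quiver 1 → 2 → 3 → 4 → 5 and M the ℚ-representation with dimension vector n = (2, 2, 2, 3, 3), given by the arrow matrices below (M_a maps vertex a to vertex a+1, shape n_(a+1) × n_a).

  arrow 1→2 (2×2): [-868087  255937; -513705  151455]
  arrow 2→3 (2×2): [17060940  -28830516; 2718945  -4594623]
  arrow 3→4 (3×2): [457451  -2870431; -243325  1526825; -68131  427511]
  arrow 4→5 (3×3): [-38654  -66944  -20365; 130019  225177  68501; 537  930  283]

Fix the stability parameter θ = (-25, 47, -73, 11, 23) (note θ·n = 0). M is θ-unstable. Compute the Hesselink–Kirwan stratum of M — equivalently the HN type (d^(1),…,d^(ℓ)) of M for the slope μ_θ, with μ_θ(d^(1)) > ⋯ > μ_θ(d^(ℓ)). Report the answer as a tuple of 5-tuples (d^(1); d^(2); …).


Via rank(M_{q-1}∘⋯∘M_p): M ≅ I[1,1], I[1,2], I[2,5], I[3,3], I[4,5]^2.
μ_θ-semistable layers: μ^(1)=47; μ^(2)=23; μ^(3)=11; μ^(4)=-13; μ^(5)=-25; μ^(6)=-73

((0, 1, 0, 0, 0); (0, 0, 0, 0, 3); (0, 0, 0, 3, 0); (0, 1, 1, 0, 0); (2, 0, 0, 0, 0); (0, 0, 1, 0, 0))


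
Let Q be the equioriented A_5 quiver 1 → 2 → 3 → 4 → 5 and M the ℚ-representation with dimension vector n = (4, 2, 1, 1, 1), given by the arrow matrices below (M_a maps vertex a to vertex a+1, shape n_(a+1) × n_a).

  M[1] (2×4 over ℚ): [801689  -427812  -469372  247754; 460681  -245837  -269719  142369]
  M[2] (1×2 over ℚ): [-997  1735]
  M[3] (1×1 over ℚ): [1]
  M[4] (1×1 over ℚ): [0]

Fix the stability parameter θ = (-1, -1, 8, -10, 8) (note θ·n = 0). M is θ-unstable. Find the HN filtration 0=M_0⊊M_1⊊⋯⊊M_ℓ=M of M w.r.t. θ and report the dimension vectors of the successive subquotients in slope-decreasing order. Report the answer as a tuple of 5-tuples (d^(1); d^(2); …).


Via rank(M_{q-1}∘⋯∘M_p): M ≅ I[1,1]^2, I[1,2], I[1,4], I[5,5].
μ_θ-semistable layers: μ^(1)=8; μ^(2)=-1

((0, 0, 0, 0, 1); (4, 2, 1, 1, 0))


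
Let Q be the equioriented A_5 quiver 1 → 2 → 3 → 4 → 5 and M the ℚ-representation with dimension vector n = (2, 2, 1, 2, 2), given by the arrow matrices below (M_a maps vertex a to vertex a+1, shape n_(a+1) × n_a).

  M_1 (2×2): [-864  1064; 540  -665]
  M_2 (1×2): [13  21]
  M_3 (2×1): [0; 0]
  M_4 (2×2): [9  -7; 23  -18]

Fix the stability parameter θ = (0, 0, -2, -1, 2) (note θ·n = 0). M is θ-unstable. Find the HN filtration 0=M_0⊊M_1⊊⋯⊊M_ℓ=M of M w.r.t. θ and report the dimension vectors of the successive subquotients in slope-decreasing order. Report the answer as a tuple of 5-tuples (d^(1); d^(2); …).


Barcode: M ≅ I[1,1], I[1,3], I[2,2], I[4,5]^2. HN layers by μ_θ (4 steps, strictly decreasing):
  μ^(1)=2; μ^(2)=0; μ^(3)=-2/3; μ^(4)=-1

((0, 0, 0, 0, 2); (1, 1, 0, 0, 0); (1, 1, 1, 0, 0); (0, 0, 0, 2, 0))


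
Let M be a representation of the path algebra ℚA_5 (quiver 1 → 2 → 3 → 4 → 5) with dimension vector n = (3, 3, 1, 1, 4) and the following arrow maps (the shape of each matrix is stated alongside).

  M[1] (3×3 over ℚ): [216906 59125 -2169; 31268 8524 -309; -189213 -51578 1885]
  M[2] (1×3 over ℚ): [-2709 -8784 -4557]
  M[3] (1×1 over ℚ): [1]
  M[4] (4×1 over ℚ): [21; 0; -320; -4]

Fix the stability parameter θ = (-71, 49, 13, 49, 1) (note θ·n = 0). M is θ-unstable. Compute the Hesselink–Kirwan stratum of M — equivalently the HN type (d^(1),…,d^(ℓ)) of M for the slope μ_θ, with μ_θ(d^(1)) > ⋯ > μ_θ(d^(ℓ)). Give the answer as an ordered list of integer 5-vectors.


Barcode: M ≅ I[1,2]^2, I[1,5], I[5,5]^3. HN layers by μ_θ (4 steps, strictly decreasing):
  μ^(1)=49; μ^(2)=28; μ^(3)=1; μ^(4)=-71

((0, 2, 0, 0, 0); (0, 1, 1, 1, 1); (0, 0, 0, 0, 3); (3, 0, 0, 0, 0))


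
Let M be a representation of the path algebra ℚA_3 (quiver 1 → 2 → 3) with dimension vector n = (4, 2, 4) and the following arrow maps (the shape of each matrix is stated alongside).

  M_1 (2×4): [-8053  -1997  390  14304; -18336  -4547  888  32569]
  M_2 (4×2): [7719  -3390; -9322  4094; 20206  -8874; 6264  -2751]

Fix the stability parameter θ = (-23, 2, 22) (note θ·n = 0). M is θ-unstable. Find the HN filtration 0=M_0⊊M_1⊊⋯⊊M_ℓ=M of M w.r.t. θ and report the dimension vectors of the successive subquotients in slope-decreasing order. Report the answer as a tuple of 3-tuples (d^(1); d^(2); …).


Barcode: M ≅ I[1,1]^2, I[1,3]^2, I[3,3]^2. HN layers by μ_θ (3 steps, strictly decreasing):
  μ^(1)=22; μ^(2)=2; μ^(3)=-23

((0, 0, 4); (0, 2, 0); (4, 0, 0))


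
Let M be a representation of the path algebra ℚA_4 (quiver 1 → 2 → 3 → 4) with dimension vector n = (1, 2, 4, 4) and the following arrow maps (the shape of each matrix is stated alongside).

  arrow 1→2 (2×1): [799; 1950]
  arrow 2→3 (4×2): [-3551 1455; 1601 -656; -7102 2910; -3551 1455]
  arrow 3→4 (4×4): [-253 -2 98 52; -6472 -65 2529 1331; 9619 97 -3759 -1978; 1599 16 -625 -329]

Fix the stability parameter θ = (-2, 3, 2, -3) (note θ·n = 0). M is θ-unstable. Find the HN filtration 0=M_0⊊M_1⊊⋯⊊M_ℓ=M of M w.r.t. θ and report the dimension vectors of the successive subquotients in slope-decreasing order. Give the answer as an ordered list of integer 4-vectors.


Interval decomposition of M: I[1,4], I[2,4], I[3,4]^2.
HN type (ℓ=3): μ^(1)=2/3; μ^(2)=-1/2; μ^(3)=-2

((0, 2, 2, 2); (0, 0, 2, 2); (1, 0, 0, 0))


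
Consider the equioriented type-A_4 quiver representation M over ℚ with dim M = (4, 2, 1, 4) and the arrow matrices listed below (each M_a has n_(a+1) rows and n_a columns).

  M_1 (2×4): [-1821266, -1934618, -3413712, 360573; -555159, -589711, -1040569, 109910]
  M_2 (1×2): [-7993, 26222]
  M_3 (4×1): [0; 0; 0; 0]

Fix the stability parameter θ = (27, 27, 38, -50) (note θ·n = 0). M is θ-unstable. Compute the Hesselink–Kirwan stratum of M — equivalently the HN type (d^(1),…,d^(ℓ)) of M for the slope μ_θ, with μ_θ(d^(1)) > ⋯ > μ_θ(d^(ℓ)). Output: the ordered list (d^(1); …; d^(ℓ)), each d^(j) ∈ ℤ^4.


Interval decomposition of M: I[1,1]^2, I[1,2], I[1,3], I[4,4]^4.
HN type (ℓ=3): μ^(1)=38; μ^(2)=27; μ^(3)=-50

((0, 0, 1, 0); (4, 2, 0, 0); (0, 0, 0, 4))


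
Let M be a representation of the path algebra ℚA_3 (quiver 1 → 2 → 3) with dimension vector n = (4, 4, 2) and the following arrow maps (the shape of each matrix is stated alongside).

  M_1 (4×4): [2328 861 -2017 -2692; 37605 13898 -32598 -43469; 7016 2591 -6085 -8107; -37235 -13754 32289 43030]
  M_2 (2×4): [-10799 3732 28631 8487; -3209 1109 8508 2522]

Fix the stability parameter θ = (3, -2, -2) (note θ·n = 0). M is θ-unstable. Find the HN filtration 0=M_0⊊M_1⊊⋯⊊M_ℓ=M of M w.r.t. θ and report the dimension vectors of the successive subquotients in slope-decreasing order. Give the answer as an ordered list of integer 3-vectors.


Barcode: M ≅ I[1,2]^2, I[1,3]^2. HN layers by μ_θ (2 steps, strictly decreasing):
  μ^(1)=1/2; μ^(2)=-1/3

((2, 2, 0); (2, 2, 2))


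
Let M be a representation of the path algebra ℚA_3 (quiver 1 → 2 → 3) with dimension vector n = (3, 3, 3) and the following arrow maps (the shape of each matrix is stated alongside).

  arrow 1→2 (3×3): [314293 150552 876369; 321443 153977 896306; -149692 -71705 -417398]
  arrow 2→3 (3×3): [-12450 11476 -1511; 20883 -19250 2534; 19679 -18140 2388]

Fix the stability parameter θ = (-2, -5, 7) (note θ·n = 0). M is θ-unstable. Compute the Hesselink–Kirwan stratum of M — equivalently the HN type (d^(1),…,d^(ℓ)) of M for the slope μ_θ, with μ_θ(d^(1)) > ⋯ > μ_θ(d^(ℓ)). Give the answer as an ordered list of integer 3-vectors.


Interval decomposition of M: I[1,3]^3.
HN type (ℓ=2): μ^(1)=7; μ^(2)=-7/2

((0, 0, 3); (3, 3, 0))


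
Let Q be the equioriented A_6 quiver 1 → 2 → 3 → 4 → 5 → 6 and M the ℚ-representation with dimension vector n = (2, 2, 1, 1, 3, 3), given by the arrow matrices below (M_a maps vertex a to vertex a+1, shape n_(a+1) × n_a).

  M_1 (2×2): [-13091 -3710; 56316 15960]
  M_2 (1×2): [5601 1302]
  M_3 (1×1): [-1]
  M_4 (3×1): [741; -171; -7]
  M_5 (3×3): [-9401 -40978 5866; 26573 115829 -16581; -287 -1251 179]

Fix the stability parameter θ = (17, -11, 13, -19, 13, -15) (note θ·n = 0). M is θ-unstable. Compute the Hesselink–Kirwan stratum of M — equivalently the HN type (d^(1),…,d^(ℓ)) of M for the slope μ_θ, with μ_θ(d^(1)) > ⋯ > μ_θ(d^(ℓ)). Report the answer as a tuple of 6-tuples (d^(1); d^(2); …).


Interval decomposition of M: I[1,1], I[1,6], I[2,2], I[5,5], I[5,6], I[6,6].
HN type (ℓ=6): μ^(1)=17; μ^(2)=13; μ^(3)=-1/3; μ^(4)=-1; μ^(5)=-11; μ^(6)=-15

((1, 0, 0, 0, 0, 0); (0, 0, 0, 0, 1, 0); (1, 1, 1, 1, 1, 1); (0, 0, 0, 0, 1, 1); (0, 1, 0, 0, 0, 0); (0, 0, 0, 0, 0, 1))


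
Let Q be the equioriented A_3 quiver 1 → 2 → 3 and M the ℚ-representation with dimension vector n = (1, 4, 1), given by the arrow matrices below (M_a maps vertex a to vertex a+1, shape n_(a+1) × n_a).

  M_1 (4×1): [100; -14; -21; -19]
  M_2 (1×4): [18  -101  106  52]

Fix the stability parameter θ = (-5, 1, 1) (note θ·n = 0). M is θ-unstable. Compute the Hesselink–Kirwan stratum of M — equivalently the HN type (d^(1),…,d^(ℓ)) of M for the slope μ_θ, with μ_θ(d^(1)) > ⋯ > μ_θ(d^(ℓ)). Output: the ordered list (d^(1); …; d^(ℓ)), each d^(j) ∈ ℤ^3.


Barcode: M ≅ I[1,2], I[2,2]^2, I[2,3]. HN layers by μ_θ (2 steps, strictly decreasing):
  μ^(1)=1; μ^(2)=-5

((0, 4, 1); (1, 0, 0))


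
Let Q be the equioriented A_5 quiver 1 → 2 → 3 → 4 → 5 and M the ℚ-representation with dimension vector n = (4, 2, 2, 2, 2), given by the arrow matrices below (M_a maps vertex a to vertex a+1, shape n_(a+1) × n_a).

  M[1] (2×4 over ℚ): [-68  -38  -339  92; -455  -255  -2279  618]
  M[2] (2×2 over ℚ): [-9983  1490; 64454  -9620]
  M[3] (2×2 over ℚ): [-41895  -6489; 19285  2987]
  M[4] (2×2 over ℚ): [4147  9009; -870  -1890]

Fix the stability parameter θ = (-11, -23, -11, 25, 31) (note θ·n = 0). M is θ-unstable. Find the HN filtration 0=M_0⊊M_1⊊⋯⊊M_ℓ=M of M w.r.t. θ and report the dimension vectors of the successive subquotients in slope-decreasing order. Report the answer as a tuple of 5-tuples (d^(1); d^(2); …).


Barcode: M ≅ I[1,1]^2, I[1,2], I[1,4], I[3,3], I[4,5], I[5,5]. HN layers by μ_θ (4 steps, strictly decreasing):
  μ^(1)=31; μ^(2)=25; μ^(3)=-11; μ^(4)=-17

((0, 0, 0, 0, 2); (0, 0, 0, 2, 0); (2, 0, 2, 0, 0); (2, 2, 0, 0, 0))


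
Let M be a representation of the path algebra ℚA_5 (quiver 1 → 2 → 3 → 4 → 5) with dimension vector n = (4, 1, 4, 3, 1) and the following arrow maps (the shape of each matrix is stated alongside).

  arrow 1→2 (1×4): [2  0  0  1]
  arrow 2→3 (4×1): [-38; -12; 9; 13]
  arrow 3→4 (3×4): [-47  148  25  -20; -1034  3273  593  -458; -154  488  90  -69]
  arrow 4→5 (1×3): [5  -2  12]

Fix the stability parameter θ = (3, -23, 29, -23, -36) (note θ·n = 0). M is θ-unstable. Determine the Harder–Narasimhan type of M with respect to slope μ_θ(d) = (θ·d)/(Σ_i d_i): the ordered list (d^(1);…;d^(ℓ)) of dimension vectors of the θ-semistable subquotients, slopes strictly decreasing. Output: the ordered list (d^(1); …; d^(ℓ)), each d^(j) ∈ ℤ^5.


Barcode: M ≅ I[1,1]^3, I[1,5], I[3,3], I[3,4]^2. HN layers by μ_θ (3 steps, strictly decreasing):
  μ^(1)=29; μ^(2)=3; μ^(3)=-10

((0, 0, 1, 0, 0); (3, 0, 2, 2, 0); (1, 1, 1, 1, 1))


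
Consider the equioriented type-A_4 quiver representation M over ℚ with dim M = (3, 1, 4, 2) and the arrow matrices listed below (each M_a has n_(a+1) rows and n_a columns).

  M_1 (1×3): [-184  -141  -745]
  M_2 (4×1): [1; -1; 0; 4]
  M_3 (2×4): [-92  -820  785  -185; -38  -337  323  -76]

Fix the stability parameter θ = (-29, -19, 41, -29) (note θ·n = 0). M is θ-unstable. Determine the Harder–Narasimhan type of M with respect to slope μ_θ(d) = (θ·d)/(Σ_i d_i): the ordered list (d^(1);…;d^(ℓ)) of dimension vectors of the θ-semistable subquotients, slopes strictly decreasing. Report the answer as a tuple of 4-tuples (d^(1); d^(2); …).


Barcode: M ≅ I[1,1]^2, I[1,4], I[3,3]^2, I[3,4]. HN layers by μ_θ (4 steps, strictly decreasing):
  μ^(1)=41; μ^(2)=6; μ^(3)=-19; μ^(4)=-29

((0, 0, 2, 0); (0, 0, 2, 2); (0, 1, 0, 0); (3, 0, 0, 0))


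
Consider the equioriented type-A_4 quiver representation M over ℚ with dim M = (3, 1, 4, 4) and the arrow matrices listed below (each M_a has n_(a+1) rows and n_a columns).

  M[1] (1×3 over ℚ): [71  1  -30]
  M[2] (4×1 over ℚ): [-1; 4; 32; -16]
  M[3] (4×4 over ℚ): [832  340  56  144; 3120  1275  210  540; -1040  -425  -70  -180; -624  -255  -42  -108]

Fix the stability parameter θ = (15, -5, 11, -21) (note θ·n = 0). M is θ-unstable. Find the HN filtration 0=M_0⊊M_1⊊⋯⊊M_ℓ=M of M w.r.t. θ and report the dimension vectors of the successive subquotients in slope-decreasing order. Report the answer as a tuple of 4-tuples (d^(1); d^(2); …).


Barcode: M ≅ I[1,1]^2, I[1,4], I[3,3]^3, I[4,4]^3. HN layers by μ_θ (4 steps, strictly decreasing):
  μ^(1)=15; μ^(2)=11; μ^(3)=0; μ^(4)=-21

((2, 0, 0, 0); (0, 0, 3, 0); (1, 1, 1, 1); (0, 0, 0, 3))


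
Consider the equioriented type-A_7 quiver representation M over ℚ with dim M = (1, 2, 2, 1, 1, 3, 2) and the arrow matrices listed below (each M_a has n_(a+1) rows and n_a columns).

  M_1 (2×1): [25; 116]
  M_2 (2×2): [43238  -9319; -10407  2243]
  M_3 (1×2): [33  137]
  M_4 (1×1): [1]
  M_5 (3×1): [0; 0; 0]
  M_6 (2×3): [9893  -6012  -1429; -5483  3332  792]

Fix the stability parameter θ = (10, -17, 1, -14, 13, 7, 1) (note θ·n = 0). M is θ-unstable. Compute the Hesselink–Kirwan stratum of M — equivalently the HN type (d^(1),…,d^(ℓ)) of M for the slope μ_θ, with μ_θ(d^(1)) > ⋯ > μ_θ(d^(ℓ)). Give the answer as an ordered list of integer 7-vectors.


Via rank(M_{q-1}∘⋯∘M_p): M ≅ I[1,5], I[2,3], I[6,6], I[6,7]^2.
μ_θ-semistable layers: μ^(1)=13; μ^(2)=7; μ^(3)=4; μ^(4)=1; μ^(5)=-5; μ^(6)=-17

((0, 0, 0, 0, 1, 0, 0); (0, 0, 0, 0, 0, 1, 0); (0, 0, 0, 0, 0, 2, 2); (0, 0, 1, 0, 0, 0, 0); (1, 1, 1, 1, 0, 0, 0); (0, 1, 0, 0, 0, 0, 0))


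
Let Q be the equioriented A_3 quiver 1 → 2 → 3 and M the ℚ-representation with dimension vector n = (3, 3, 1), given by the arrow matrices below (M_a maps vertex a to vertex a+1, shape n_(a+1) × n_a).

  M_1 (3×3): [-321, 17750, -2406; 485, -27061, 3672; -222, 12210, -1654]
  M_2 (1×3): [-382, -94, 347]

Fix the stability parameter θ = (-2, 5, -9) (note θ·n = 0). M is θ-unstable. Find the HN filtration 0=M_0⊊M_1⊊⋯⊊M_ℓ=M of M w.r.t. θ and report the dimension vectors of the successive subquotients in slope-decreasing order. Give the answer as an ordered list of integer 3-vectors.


Barcode: M ≅ I[1,2]^2, I[1,3]. HN layers by μ_θ (2 steps, strictly decreasing):
  μ^(1)=5; μ^(2)=-2

((0, 2, 0); (3, 1, 1))


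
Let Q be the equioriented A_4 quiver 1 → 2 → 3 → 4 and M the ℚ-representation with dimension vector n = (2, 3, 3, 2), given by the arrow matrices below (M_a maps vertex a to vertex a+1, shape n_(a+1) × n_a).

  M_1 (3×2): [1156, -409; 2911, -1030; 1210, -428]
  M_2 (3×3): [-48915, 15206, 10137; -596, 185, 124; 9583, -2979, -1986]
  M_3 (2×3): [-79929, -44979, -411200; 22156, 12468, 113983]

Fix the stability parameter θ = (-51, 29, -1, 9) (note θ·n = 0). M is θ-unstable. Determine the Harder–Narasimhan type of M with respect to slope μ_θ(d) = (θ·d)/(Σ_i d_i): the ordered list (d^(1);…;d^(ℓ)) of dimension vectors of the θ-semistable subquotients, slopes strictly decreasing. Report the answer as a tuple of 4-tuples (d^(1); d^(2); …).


Barcode: M ≅ I[1,3], I[1,4], I[2,4]. HN layers by μ_θ (3 steps, strictly decreasing):
  μ^(1)=14; μ^(2)=37/3; μ^(3)=-51

((0, 1, 1, 0); (0, 2, 2, 2); (2, 0, 0, 0))


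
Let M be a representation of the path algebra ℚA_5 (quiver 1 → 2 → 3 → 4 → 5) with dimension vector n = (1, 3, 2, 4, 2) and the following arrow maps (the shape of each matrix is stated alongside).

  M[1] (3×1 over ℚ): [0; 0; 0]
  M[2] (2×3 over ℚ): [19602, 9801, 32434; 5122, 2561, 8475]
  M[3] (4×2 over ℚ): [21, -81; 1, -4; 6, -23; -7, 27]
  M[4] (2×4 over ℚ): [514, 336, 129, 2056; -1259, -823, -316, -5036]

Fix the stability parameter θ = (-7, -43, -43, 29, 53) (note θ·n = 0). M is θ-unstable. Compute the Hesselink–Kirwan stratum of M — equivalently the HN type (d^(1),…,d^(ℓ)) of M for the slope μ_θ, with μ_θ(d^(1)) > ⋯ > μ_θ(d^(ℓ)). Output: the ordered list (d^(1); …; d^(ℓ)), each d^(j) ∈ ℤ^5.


Interval decomposition of M: I[1,1], I[2,2], I[2,5]^2, I[4,4]^2.
HN type (ℓ=4): μ^(1)=53; μ^(2)=29; μ^(3)=-7; μ^(4)=-43

((0, 0, 0, 0, 2); (0, 0, 0, 4, 0); (1, 0, 0, 0, 0); (0, 3, 2, 0, 0))


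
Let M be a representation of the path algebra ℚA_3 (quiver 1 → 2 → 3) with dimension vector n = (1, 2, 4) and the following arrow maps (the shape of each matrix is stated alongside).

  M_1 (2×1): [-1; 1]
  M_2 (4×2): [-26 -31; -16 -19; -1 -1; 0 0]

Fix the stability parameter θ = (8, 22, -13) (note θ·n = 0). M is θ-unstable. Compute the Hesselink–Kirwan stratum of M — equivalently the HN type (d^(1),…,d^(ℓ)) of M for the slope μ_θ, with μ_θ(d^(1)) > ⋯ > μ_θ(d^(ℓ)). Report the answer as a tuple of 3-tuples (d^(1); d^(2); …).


Interval decomposition of M: I[1,3], I[2,3], I[3,3]^2.
HN type (ℓ=3): μ^(1)=17/3; μ^(2)=9/2; μ^(3)=-13

((1, 1, 1); (0, 1, 1); (0, 0, 2))
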